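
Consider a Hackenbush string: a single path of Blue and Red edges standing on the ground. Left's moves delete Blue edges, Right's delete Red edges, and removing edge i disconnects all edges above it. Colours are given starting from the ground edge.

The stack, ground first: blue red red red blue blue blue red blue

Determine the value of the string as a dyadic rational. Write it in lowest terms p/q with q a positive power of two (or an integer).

v_1 [b]  L=[0]  R=[]  ⇒ 1
v_2 [br]  L=[0]  R=[1]  ⇒ 1/2
v_3 [brr]  L=[0]  R=[1/2, 1]  ⇒ 1/4
v_4 [brrr]  L=[0]  R=[1/4, 1/2, 1]  ⇒ 1/8
v_5 [brrrb]  L=[0, 1/8]  R=[1/4, 1/2, 1]  ⇒ 3/16
v_6 [brrrbb]  L=[0, 1/8, 3/16]  R=[1/4, 1/2, 1]  ⇒ 7/32
v_7 [brrrbbb]  L=[0, 1/8, 3/16, 7/32]  R=[1/4, 1/2, 1]  ⇒ 15/64
v_8 [brrrbbbr]  L=[0, 1/8, 3/16, 7/32]  R=[15/64, 1/4, 1/2, 1]  ⇒ 29/128
v_9 [brrrbbbrb]  L=[0, 1/8, 3/16, 7/32, 29/128]  R=[15/64, 1/4, 1/2, 1]  ⇒ 59/256

59/256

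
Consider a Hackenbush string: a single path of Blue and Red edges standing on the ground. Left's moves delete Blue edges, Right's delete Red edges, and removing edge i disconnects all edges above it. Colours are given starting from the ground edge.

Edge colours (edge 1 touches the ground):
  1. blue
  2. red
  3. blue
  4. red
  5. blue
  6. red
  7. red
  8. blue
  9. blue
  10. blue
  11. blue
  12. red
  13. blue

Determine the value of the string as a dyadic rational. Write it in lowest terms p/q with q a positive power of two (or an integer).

Prefix values for blue red blue red blue red red blue blue blue blue red blue via {L|R} + simplicity:
b: Left { 0 }, Right { (no moves) } gives simplest 1
br: Left { 0 }, Right { 1 } gives simplest 1/2
brb: Left { 0 1/2 }, Right { 1 } gives simplest 3/4
brbr: Left { 0 1/2 }, Right { 3/4 1 } gives simplest 5/8
brbrb: Left { 0 1/2 5/8 }, Right { 3/4 1 } gives simplest 11/16
brbrbr: Left { 0 1/2 5/8 }, Right { 11/16 3/4 1 } gives simplest 21/32
brbrbrr: Left { 0 1/2 5/8 }, Right { 21/32 11/16 3/4 1 } gives simplest 41/64
brbrbrrb: Left { 0 1/2 5/8 41/64 }, Right { 21/32 11/16 3/4 1 } gives simplest 83/128
brbrbrrbb: Left { 0 1/2 5/8 41/64 83/128 }, Right { 21/32 11/16 3/4 1 } gives simplest 167/256
brbrbrrbbb: Left { 0 1/2 5/8 41/64 83/128 167/256 }, Right { 21/32 11/16 3/4 1 } gives simplest 335/512
brbrbrrbbbb: Left { 0 1/2 5/8 41/64 83/128 167/256 335/512 }, Right { 21/32 11/16 3/4 1 } gives simplest 671/1024
brbrbrrbbbbr: Left { 0 1/2 5/8 41/64 83/128 167/256 335/512 }, Right { 671/1024 21/32 11/16 3/4 1 } gives simplest 1341/2048
brbrbrrbbbbrb: Left { 0 1/2 5/8 41/64 83/128 167/256 335/512 1341/2048 }, Right { 671/1024 21/32 11/16 3/4 1 } gives simplest 2683/4096

2683/4096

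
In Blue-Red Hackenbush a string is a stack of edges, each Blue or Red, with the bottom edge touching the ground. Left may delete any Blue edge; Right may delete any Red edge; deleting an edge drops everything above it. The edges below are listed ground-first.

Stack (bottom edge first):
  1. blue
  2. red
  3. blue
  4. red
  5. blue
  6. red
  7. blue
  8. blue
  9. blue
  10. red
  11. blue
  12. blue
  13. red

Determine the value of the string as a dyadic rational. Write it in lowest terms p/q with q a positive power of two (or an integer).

b: Left { 0 }, Right { · } = simplest 1
br: Left { 0 }, Right { 1 } = simplest 1/2
brb: Left { 0 1/2 }, Right { 1 } = simplest 3/4
brbr: Left { 0 1/2 }, Right { 3/4 1 } = simplest 5/8
brbrb: Left { 0 1/2 5/8 }, Right { 3/4 1 } = simplest 11/16
brbrbr: Left { 0 1/2 5/8 }, Right { 11/16 3/4 1 } = simplest 21/32
brbrbrb: Left { 0 1/2 5/8 21/32 }, Right { 11/16 3/4 1 } = simplest 43/64
brbrbrbb: Left { 0 1/2 5/8 21/32 43/64 }, Right { 11/16 3/4 1 } = simplest 87/128
brbrbrbbb: Left { 0 1/2 5/8 21/32 43/64 87/128 }, Right { 11/16 3/4 1 } = simplest 175/256
brbrbrbbbr: Left { 0 1/2 5/8 21/32 43/64 87/128 }, Right { 175/256 11/16 3/4 1 } = simplest 349/512
brbrbrbbbrb: Left { 0 1/2 5/8 21/32 43/64 87/128 349/512 }, Right { 175/256 11/16 3/4 1 } = simplest 699/1024
brbrbrbbbrbb: Left { 0 1/2 5/8 21/32 43/64 87/128 349/512 699/1024 }, Right { 175/256 11/16 3/4 1 } = simplest 1399/2048
brbrbrbbbrbbr: Left { 0 1/2 5/8 21/32 43/64 87/128 349/512 699/1024 }, Right { 1399/2048 175/256 11/16 3/4 1 } = simplest 2797/4096

2797/4096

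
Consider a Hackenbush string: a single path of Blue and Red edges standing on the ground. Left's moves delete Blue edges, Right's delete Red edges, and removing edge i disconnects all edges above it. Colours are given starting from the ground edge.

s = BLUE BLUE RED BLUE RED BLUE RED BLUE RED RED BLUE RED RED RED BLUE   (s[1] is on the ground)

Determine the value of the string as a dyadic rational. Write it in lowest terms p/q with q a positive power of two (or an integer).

13603/8192

Build value(s[:k]) for k = 1..15, string s = BLUE BLUE RED BLUE RED BLUE RED BLUE RED RED BLUE RED RED RED BLUE.
1 of 15 · B · max L 0 · min R +∞ -> 1
2 of 15 · BB · max L 1 · min R +∞ -> 2
3 of 15 · BBR · max L 1 · min R 2 -> 3/2
4 of 15 · BBRB · max L 3/2 · min R 2 -> 7/4
5 of 15 · BBRBR · max L 3/2 · min R 7/4 -> 13/8
6 of 15 · BBRBRB · max L 13/8 · min R 7/4 -> 27/16
7 of 15 · BBRBRBR · max L 13/8 · min R 27/16 -> 53/32
8 of 15 · BBRBRBRB · max L 53/32 · min R 27/16 -> 107/64
9 of 15 · BBRBRBRBR · max L 53/32 · min R 107/64 -> 213/128
10 of 15 · BBRBRBRBRR · max L 53/32 · min R 213/128 -> 425/256
11 of 15 · BBRBRBRBRRB · max L 425/256 · min R 213/128 -> 851/512
12 of 15 · BBRBRBRBRRBR · max L 425/256 · min R 851/512 -> 1701/1024
13 of 15 · BBRBRBRBRRBRR · max L 425/256 · min R 1701/1024 -> 3401/2048
14 of 15 · BBRBRBRBRRBRRR · max L 425/256 · min R 3401/2048 -> 6801/4096
15 of 15 · BBRBRBRBRRBRRRB · max L 6801/4096 · min R 3401/2048 -> 13603/8192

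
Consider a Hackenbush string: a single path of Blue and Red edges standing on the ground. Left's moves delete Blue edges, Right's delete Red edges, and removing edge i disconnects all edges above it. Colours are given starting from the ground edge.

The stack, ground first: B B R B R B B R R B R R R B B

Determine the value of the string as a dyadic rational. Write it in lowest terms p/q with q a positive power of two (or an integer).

13895/8192

Prefix values for B B R B R B B R R B R R R B B via {L|R} + simplicity:
1 of 15 · B · max L 0 · min R +∞ gives 1
2 of 15 · BB · max L 1 · min R +∞ gives 2
3 of 15 · BBR · max L 1 · min R 2 gives 3/2
4 of 15 · BBRB · max L 3/2 · min R 2 gives 7/4
5 of 15 · BBRBR · max L 3/2 · min R 7/4 gives 13/8
6 of 15 · BBRBRB · max L 13/8 · min R 7/4 gives 27/16
7 of 15 · BBRBRBB · max L 27/16 · min R 7/4 gives 55/32
8 of 15 · BBRBRBBR · max L 27/16 · min R 55/32 gives 109/64
9 of 15 · BBRBRBBRR · max L 27/16 · min R 109/64 gives 217/128
10 of 15 · BBRBRBBRRB · max L 217/128 · min R 109/64 gives 435/256
11 of 15 · BBRBRBBRRBR · max L 217/128 · min R 435/256 gives 869/512
12 of 15 · BBRBRBBRRBRR · max L 217/128 · min R 869/512 gives 1737/1024
13 of 15 · BBRBRBBRRBRRR · max L 217/128 · min R 1737/1024 gives 3473/2048
14 of 15 · BBRBRBBRRBRRRB · max L 3473/2048 · min R 1737/1024 gives 6947/4096
15 of 15 · BBRBRBBRRBRRRBB · max L 6947/4096 · min R 1737/1024 gives 13895/8192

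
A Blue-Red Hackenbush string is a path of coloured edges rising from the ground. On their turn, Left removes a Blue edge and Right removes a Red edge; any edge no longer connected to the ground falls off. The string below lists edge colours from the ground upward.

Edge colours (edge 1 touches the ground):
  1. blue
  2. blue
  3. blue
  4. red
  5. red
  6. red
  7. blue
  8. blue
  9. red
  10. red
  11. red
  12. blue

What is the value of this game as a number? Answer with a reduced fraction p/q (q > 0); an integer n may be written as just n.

1123/512

Recurse on prefixes of the 12-edge string blue blue blue red red red blue blue red red red blue:
b: Left { 0 }, Right { — } → simplest 1
bb: Left { 0 1 }, Right { — } → simplest 2
bbb: Left { 0 1 2 }, Right { — } → simplest 3
bbbr: Left { 0 1 2 }, Right { 3 } → simplest 5/2
bbbrr: Left { 0 1 2 }, Right { 5/2 3 } → simplest 9/4
bbbrrr: Left { 0 1 2 }, Right { 9/4 5/2 3 } → simplest 17/8
bbbrrrb: Left { 0 1 2 17/8 }, Right { 9/4 5/2 3 } → simplest 35/16
bbbrrrbb: Left { 0 1 2 17/8 35/16 }, Right { 9/4 5/2 3 } → simplest 71/32
bbbrrrbbr: Left { 0 1 2 17/8 35/16 }, Right { 71/32 9/4 5/2 3 } → simplest 141/64
bbbrrrbbrr: Left { 0 1 2 17/8 35/16 }, Right { 141/64 71/32 9/4 5/2 3 } → simplest 281/128
bbbrrrbbrrr: Left { 0 1 2 17/8 35/16 }, Right { 281/128 141/64 71/32 9/4 5/2 3 } → simplest 561/256
bbbrrrbbrrrb: Left { 0 1 2 17/8 35/16 561/256 }, Right { 281/128 141/64 71/32 9/4 5/2 3 } → simplest 1123/512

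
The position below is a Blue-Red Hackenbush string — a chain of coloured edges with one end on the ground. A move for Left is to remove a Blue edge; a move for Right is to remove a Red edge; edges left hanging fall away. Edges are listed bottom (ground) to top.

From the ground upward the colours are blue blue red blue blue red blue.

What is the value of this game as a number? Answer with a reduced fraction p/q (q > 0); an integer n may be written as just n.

59/32

step 1: add blue to get b; options L={ 0 } R={ ∅ } ⇒ 1
step 2: add blue to get bb; options L={ 0; 1 } R={ ∅ } ⇒ 2
step 3: add red to get bbr; options L={ 0; 1 } R={ 2 } ⇒ 3/2
step 4: add blue to get bbrb; options L={ 0; 1; 3/2 } R={ 2 } ⇒ 7/4
step 5: add blue to get bbrbb; options L={ 0; 1; 3/2; 7/4 } R={ 2 } ⇒ 15/8
step 6: add red to get bbrbbr; options L={ 0; 1; 3/2; 7/4 } R={ 15/8; 2 } ⇒ 29/16
step 7: add blue to get bbrbbrb; options L={ 0; 1; 3/2; 7/4; 29/16 } R={ 15/8; 2 } ⇒ 59/32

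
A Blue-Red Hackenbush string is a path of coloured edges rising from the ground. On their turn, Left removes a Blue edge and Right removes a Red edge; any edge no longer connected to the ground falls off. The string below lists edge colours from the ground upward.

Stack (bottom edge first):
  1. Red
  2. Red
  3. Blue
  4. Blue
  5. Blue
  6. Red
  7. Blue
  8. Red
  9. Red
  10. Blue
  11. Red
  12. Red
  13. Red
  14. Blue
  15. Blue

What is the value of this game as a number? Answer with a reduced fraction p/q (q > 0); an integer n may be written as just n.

edge 1 of 15 (Red): {  | 0 } => -1
edge 2 of 15 (Red): {  | -1,0 } => -2
edge 3 of 15 (Blue): { -2 | -1,0 } => -3/2
edge 4 of 15 (Blue): { -2,-3/2 | -1,0 } => -5/4
edge 5 of 15 (Blue): { -2,-3/2,-5/4 | -1,0 } => -9/8
edge 6 of 15 (Red): { -2,-3/2,-5/4 | -9/8,-1,0 } => -19/16
edge 7 of 15 (Blue): { -2,-3/2,-5/4,-19/16 | -9/8,-1,0 } => -37/32
edge 8 of 15 (Red): { -2,-3/2,-5/4,-19/16 | -37/32,-9/8,-1,0 } => -75/64
edge 9 of 15 (Red): { -2,-3/2,-5/4,-19/16 | -75/64,-37/32,-9/8,-1,0 } => -151/128
edge 10 of 15 (Blue): { -2,-3/2,-5/4,-19/16,-151/128 | -75/64,-37/32,-9/8,-1,0 } => -301/256
edge 11 of 15 (Red): { -2,-3/2,-5/4,-19/16,-151/128 | -301/256,-75/64,-37/32,-9/8,-1,0 } => -603/512
edge 12 of 15 (Red): { -2,-3/2,-5/4,-19/16,-151/128 | -603/512,-301/256,-75/64,-37/32,-9/8,-1,0 } => -1207/1024
edge 13 of 15 (Red): { -2,-3/2,-5/4,-19/16,-151/128 | -1207/1024,-603/512,-301/256,-75/64,-37/32,-9/8,-1,0 } => -2415/2048
edge 14 of 15 (Blue): { -2,-3/2,-5/4,-19/16,-151/128,-2415/2048 | -1207/1024,-603/512,-301/256,-75/64,-37/32,-9/8,-1,0 } => -4829/4096
edge 15 of 15 (Blue): { -2,-3/2,-5/4,-19/16,-151/128,-2415/2048,-4829/4096 | -1207/1024,-603/512,-301/256,-75/64,-37/32,-9/8,-1,0 } => -9657/8192

-9657/8192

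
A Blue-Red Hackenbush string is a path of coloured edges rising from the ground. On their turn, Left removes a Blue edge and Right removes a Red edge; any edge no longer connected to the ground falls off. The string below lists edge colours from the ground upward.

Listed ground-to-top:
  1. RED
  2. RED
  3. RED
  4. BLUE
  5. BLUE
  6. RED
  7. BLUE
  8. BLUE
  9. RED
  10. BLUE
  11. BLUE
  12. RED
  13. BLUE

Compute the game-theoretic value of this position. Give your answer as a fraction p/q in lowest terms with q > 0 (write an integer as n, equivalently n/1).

-2341/1024

Prefix values for RED RED RED BLUE BLUE RED BLUE BLUE RED BLUE BLUE RED BLUE via {L|R} + simplicity:
R: Left { (no moves) }, Right { 0 } -> simplest -1
RR: Left { (no moves) }, Right { -1,0 } -> simplest -2
RRR: Left { (no moves) }, Right { -2,-1,0 } -> simplest -3
RRRB: Left { -3 }, Right { -2,-1,0 } -> simplest -5/2
RRRBB: Left { -3,-5/2 }, Right { -2,-1,0 } -> simplest -9/4
RRRBBR: Left { -3,-5/2 }, Right { -9/4,-2,-1,0 } -> simplest -19/8
RRRBBRB: Left { -3,-5/2,-19/8 }, Right { -9/4,-2,-1,0 } -> simplest -37/16
RRRBBRBB: Left { -3,-5/2,-19/8,-37/16 }, Right { -9/4,-2,-1,0 } -> simplest -73/32
RRRBBRBBR: Left { -3,-5/2,-19/8,-37/16 }, Right { -73/32,-9/4,-2,-1,0 } -> simplest -147/64
RRRBBRBBRB: Left { -3,-5/2,-19/8,-37/16,-147/64 }, Right { -73/32,-9/4,-2,-1,0 } -> simplest -293/128
RRRBBRBBRBB: Left { -3,-5/2,-19/8,-37/16,-147/64,-293/128 }, Right { -73/32,-9/4,-2,-1,0 } -> simplest -585/256
RRRBBRBBRBBR: Left { -3,-5/2,-19/8,-37/16,-147/64,-293/128 }, Right { -585/256,-73/32,-9/4,-2,-1,0 } -> simplest -1171/512
RRRBBRBBRBBRB: Left { -3,-5/2,-19/8,-37/16,-147/64,-293/128,-1171/512 }, Right { -585/256,-73/32,-9/4,-2,-1,0 } -> simplest -2341/1024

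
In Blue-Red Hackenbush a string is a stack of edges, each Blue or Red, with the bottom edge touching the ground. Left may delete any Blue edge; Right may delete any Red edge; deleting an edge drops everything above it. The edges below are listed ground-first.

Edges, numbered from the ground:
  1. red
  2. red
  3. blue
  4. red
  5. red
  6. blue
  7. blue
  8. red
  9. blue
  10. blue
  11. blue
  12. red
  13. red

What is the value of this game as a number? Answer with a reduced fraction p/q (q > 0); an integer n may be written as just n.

value(r) = { — | 0 } ⇒ -1
value(rr) = { — | -1 0 } ⇒ -2
value(rrb) = { -2 | -1 0 } ⇒ -3/2
value(rrbr) = { -2 | -3/2 -1 0 } ⇒ -7/4
value(rrbrr) = { -2 | -7/4 -3/2 -1 0 } ⇒ -15/8
value(rrbrrb) = { -2 -15/8 | -7/4 -3/2 -1 0 } ⇒ -29/16
value(rrbrrbb) = { -2 -15/8 -29/16 | -7/4 -3/2 -1 0 } ⇒ -57/32
value(rrbrrbbr) = { -2 -15/8 -29/16 | -57/32 -7/4 -3/2 -1 0 } ⇒ -115/64
value(rrbrrbbrb) = { -2 -15/8 -29/16 -115/64 | -57/32 -7/4 -3/2 -1 0 } ⇒ -229/128
value(rrbrrbbrbb) = { -2 -15/8 -29/16 -115/64 -229/128 | -57/32 -7/4 -3/2 -1 0 } ⇒ -457/256
value(rrbrrbbrbbb) = { -2 -15/8 -29/16 -115/64 -229/128 -457/256 | -57/32 -7/4 -3/2 -1 0 } ⇒ -913/512
value(rrbrrbbrbbbr) = { -2 -15/8 -29/16 -115/64 -229/128 -457/256 | -913/512 -57/32 -7/4 -3/2 -1 0 } ⇒ -1827/1024
value(rrbrrbbrbbbrr) = { -2 -15/8 -29/16 -115/64 -229/128 -457/256 | -1827/1024 -913/512 -57/32 -7/4 -3/2 -1 0 } ⇒ -3655/2048

-3655/2048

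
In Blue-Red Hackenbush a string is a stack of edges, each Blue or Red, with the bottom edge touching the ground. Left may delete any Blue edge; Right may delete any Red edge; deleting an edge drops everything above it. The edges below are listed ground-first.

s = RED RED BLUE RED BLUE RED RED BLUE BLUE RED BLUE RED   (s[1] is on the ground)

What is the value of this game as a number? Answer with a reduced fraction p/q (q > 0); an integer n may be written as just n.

Build G(s[:k]) for k = 1..12, string s = RED RED BLUE RED BLUE RED RED BLUE BLUE RED BLUE RED.
1 of 12 · R · max L −∞ · min R 0 gives -1
2 of 12 · RR · max L −∞ · min R -1 gives -2
3 of 12 · RRB · max L -2 · min R -1 gives -3/2
4 of 12 · RRBR · max L -2 · min R -3/2 gives -7/4
5 of 12 · RRBRB · max L -7/4 · min R -3/2 gives -13/8
6 of 12 · RRBRBR · max L -7/4 · min R -13/8 gives -27/16
7 of 12 · RRBRBRR · max L -7/4 · min R -27/16 gives -55/32
8 of 12 · RRBRBRRB · max L -55/32 · min R -27/16 gives -109/64
9 of 12 · RRBRBRRBB · max L -109/64 · min R -27/16 gives -217/128
10 of 12 · RRBRBRRBBR · max L -109/64 · min R -217/128 gives -435/256
11 of 12 · RRBRBRRBBRB · max L -435/256 · min R -217/128 gives -869/512
12 of 12 · RRBRBRRBBRBR · max L -435/256 · min R -869/512 gives -1739/1024

-1739/1024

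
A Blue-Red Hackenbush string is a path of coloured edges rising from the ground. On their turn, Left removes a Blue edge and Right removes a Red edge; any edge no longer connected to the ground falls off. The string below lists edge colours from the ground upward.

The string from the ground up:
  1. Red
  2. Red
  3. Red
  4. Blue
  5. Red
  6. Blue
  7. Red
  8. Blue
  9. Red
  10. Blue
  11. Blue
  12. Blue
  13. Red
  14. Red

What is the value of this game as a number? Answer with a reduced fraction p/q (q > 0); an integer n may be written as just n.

-5447/2048

edge 1 of 14 (Red): { ∅ | 0 } so -1
edge 2 of 14 (Red): { ∅ | -1, 0 } so -2
edge 3 of 14 (Red): { ∅ | -2, -1, 0 } so -3
edge 4 of 14 (Blue): { -3 | -2, -1, 0 } so -5/2
edge 5 of 14 (Red): { -3 | -5/2, -2, -1, 0 } so -11/4
edge 6 of 14 (Blue): { -3, -11/4 | -5/2, -2, -1, 0 } so -21/8
edge 7 of 14 (Red): { -3, -11/4 | -21/8, -5/2, -2, -1, 0 } so -43/16
edge 8 of 14 (Blue): { -3, -11/4, -43/16 | -21/8, -5/2, -2, -1, 0 } so -85/32
edge 9 of 14 (Red): { -3, -11/4, -43/16 | -85/32, -21/8, -5/2, -2, -1, 0 } so -171/64
edge 10 of 14 (Blue): { -3, -11/4, -43/16, -171/64 | -85/32, -21/8, -5/2, -2, -1, 0 } so -341/128
edge 11 of 14 (Blue): { -3, -11/4, -43/16, -171/64, -341/128 | -85/32, -21/8, -5/2, -2, -1, 0 } so -681/256
edge 12 of 14 (Blue): { -3, -11/4, -43/16, -171/64, -341/128, -681/256 | -85/32, -21/8, -5/2, -2, -1, 0 } so -1361/512
edge 13 of 14 (Red): { -3, -11/4, -43/16, -171/64, -341/128, -681/256 | -1361/512, -85/32, -21/8, -5/2, -2, -1, 0 } so -2723/1024
edge 14 of 14 (Red): { -3, -11/4, -43/16, -171/64, -341/128, -681/256 | -2723/1024, -1361/512, -85/32, -21/8, -5/2, -2, -1, 0 } so -5447/2048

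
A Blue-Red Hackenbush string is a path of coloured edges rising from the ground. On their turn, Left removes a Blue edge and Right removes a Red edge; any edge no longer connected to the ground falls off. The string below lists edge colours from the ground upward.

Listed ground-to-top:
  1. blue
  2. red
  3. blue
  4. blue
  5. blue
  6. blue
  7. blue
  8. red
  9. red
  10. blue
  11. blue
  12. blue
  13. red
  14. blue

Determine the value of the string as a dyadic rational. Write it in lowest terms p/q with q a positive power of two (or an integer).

7995/8192

b: Left { 0 }, Right { — } = simplest 1
br: Left { 0 }, Right { 1 } = simplest 1/2
brb: Left { 0, 1/2 }, Right { 1 } = simplest 3/4
brbb: Left { 0, 1/2, 3/4 }, Right { 1 } = simplest 7/8
brbbb: Left { 0, 1/2, 3/4, 7/8 }, Right { 1 } = simplest 15/16
brbbbb: Left { 0, 1/2, 3/4, 7/8, 15/16 }, Right { 1 } = simplest 31/32
brbbbbb: Left { 0, 1/2, 3/4, 7/8, 15/16, 31/32 }, Right { 1 } = simplest 63/64
brbbbbbr: Left { 0, 1/2, 3/4, 7/8, 15/16, 31/32 }, Right { 63/64, 1 } = simplest 125/128
brbbbbbrr: Left { 0, 1/2, 3/4, 7/8, 15/16, 31/32 }, Right { 125/128, 63/64, 1 } = simplest 249/256
brbbbbbrrb: Left { 0, 1/2, 3/4, 7/8, 15/16, 31/32, 249/256 }, Right { 125/128, 63/64, 1 } = simplest 499/512
brbbbbbrrbb: Left { 0, 1/2, 3/4, 7/8, 15/16, 31/32, 249/256, 499/512 }, Right { 125/128, 63/64, 1 } = simplest 999/1024
brbbbbbrrbbb: Left { 0, 1/2, 3/4, 7/8, 15/16, 31/32, 249/256, 499/512, 999/1024 }, Right { 125/128, 63/64, 1 } = simplest 1999/2048
brbbbbbrrbbbr: Left { 0, 1/2, 3/4, 7/8, 15/16, 31/32, 249/256, 499/512, 999/1024 }, Right { 1999/2048, 125/128, 63/64, 1 } = simplest 3997/4096
brbbbbbrrbbbrb: Left { 0, 1/2, 3/4, 7/8, 15/16, 31/32, 249/256, 499/512, 999/1024, 3997/4096 }, Right { 1999/2048, 125/128, 63/64, 1 } = simplest 7995/8192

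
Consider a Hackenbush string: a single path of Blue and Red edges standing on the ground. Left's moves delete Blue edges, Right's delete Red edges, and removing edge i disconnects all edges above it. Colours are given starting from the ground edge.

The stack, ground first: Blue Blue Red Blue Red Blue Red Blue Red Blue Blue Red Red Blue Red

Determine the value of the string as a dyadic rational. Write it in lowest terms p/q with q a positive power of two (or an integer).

13669/8192

Prefix values for Blue Blue Red Blue Red Blue Red Blue Red Blue Blue Red Red Blue Red via {L|R} + simplicity:
B: Left { 0 }, Right { (no moves) } -> simplest 1
BB: Left { 0,1 }, Right { (no moves) } -> simplest 2
BBR: Left { 0,1 }, Right { 2 } -> simplest 3/2
BBRB: Left { 0,1,3/2 }, Right { 2 } -> simplest 7/4
BBRBR: Left { 0,1,3/2 }, Right { 7/4,2 } -> simplest 13/8
BBRBRB: Left { 0,1,3/2,13/8 }, Right { 7/4,2 } -> simplest 27/16
BBRBRBR: Left { 0,1,3/2,13/8 }, Right { 27/16,7/4,2 } -> simplest 53/32
BBRBRBRB: Left { 0,1,3/2,13/8,53/32 }, Right { 27/16,7/4,2 } -> simplest 107/64
BBRBRBRBR: Left { 0,1,3/2,13/8,53/32 }, Right { 107/64,27/16,7/4,2 } -> simplest 213/128
BBRBRBRBRB: Left { 0,1,3/2,13/8,53/32,213/128 }, Right { 107/64,27/16,7/4,2 } -> simplest 427/256
BBRBRBRBRBB: Left { 0,1,3/2,13/8,53/32,213/128,427/256 }, Right { 107/64,27/16,7/4,2 } -> simplest 855/512
BBRBRBRBRBBR: Left { 0,1,3/2,13/8,53/32,213/128,427/256 }, Right { 855/512,107/64,27/16,7/4,2 } -> simplest 1709/1024
BBRBRBRBRBBRR: Left { 0,1,3/2,13/8,53/32,213/128,427/256 }, Right { 1709/1024,855/512,107/64,27/16,7/4,2 } -> simplest 3417/2048
BBRBRBRBRBBRRB: Left { 0,1,3/2,13/8,53/32,213/128,427/256,3417/2048 }, Right { 1709/1024,855/512,107/64,27/16,7/4,2 } -> simplest 6835/4096
BBRBRBRBRBBRRBR: Left { 0,1,3/2,13/8,53/32,213/128,427/256,3417/2048 }, Right { 6835/4096,1709/1024,855/512,107/64,27/16,7/4,2 } -> simplest 13669/8192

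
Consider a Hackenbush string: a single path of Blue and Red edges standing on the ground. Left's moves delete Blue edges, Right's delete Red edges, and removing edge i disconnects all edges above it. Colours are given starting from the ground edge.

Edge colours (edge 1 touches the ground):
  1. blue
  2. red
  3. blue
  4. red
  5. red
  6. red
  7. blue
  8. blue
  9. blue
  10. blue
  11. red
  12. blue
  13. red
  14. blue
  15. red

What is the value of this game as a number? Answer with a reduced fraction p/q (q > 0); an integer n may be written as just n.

Recurse on prefixes of the 15-edge string blue red blue red red red blue blue blue blue red blue red blue red:
edge 1 of 15 (blue): { 0 | none } so 1
edge 2 of 15 (red): { 0 | 1 } so 1/2
edge 3 of 15 (blue): { 0; 1/2 | 1 } so 3/4
edge 4 of 15 (red): { 0; 1/2 | 3/4; 1 } so 5/8
edge 5 of 15 (red): { 0; 1/2 | 5/8; 3/4; 1 } so 9/16
edge 6 of 15 (red): { 0; 1/2 | 9/16; 5/8; 3/4; 1 } so 17/32
edge 7 of 15 (blue): { 0; 1/2; 17/32 | 9/16; 5/8; 3/4; 1 } so 35/64
edge 8 of 15 (blue): { 0; 1/2; 17/32; 35/64 | 9/16; 5/8; 3/4; 1 } so 71/128
edge 9 of 15 (blue): { 0; 1/2; 17/32; 35/64; 71/128 | 9/16; 5/8; 3/4; 1 } so 143/256
edge 10 of 15 (blue): { 0; 1/2; 17/32; 35/64; 71/128; 143/256 | 9/16; 5/8; 3/4; 1 } so 287/512
edge 11 of 15 (red): { 0; 1/2; 17/32; 35/64; 71/128; 143/256 | 287/512; 9/16; 5/8; 3/4; 1 } so 573/1024
edge 12 of 15 (blue): { 0; 1/2; 17/32; 35/64; 71/128; 143/256; 573/1024 | 287/512; 9/16; 5/8; 3/4; 1 } so 1147/2048
edge 13 of 15 (red): { 0; 1/2; 17/32; 35/64; 71/128; 143/256; 573/1024 | 1147/2048; 287/512; 9/16; 5/8; 3/4; 1 } so 2293/4096
edge 14 of 15 (blue): { 0; 1/2; 17/32; 35/64; 71/128; 143/256; 573/1024; 2293/4096 | 1147/2048; 287/512; 9/16; 5/8; 3/4; 1 } so 4587/8192
edge 15 of 15 (red): { 0; 1/2; 17/32; 35/64; 71/128; 143/256; 573/1024; 2293/4096 | 4587/8192; 1147/2048; 287/512; 9/16; 5/8; 3/4; 1 } so 9173/16384

9173/16384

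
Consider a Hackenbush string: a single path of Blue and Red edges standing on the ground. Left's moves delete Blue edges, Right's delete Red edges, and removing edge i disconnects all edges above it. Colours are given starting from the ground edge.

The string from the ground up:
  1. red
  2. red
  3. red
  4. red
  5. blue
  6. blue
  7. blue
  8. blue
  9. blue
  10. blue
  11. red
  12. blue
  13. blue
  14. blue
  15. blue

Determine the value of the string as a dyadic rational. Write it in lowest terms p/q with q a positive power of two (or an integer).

Build val(s[:k]) for k = 1..15, string s = red red red red blue blue blue blue blue blue red blue blue blue blue.
val(r) = { — | 0 } => -1
val(rr) = { — | -1,0 } => -2
val(rrr) = { — | -2,-1,0 } => -3
val(rrrr) = { — | -3,-2,-1,0 } => -4
val(rrrrb) = { -4 | -3,-2,-1,0 } => -7/2
val(rrrrbb) = { -4,-7/2 | -3,-2,-1,0 } => -13/4
val(rrrrbbb) = { -4,-7/2,-13/4 | -3,-2,-1,0 } => -25/8
val(rrrrbbbb) = { -4,-7/2,-13/4,-25/8 | -3,-2,-1,0 } => -49/16
val(rrrrbbbbb) = { -4,-7/2,-13/4,-25/8,-49/16 | -3,-2,-1,0 } => -97/32
val(rrrrbbbbbb) = { -4,-7/2,-13/4,-25/8,-49/16,-97/32 | -3,-2,-1,0 } => -193/64
val(rrrrbbbbbbr) = { -4,-7/2,-13/4,-25/8,-49/16,-97/32 | -193/64,-3,-2,-1,0 } => -387/128
val(rrrrbbbbbbrb) = { -4,-7/2,-13/4,-25/8,-49/16,-97/32,-387/128 | -193/64,-3,-2,-1,0 } => -773/256
val(rrrrbbbbbbrbb) = { -4,-7/2,-13/4,-25/8,-49/16,-97/32,-387/128,-773/256 | -193/64,-3,-2,-1,0 } => -1545/512
val(rrrrbbbbbbrbbb) = { -4,-7/2,-13/4,-25/8,-49/16,-97/32,-387/128,-773/256,-1545/512 | -193/64,-3,-2,-1,0 } => -3089/1024
val(rrrrbbbbbbrbbbb) = { -4,-7/2,-13/4,-25/8,-49/16,-97/32,-387/128,-773/256,-1545/512,-3089/1024 | -193/64,-3,-2,-1,0 } => -6177/2048

-6177/2048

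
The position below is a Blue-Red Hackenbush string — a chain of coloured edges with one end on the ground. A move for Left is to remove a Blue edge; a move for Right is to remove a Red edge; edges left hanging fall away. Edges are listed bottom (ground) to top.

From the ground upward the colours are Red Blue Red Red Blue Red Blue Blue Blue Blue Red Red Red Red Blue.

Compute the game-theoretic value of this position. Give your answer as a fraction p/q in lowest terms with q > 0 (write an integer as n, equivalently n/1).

-13373/16384

Build value(s[:k]) for k = 1..15, string s = Red Blue Red Red Blue Red Blue Blue Blue Blue Red Red Red Red Blue.
R: Left { — }, Right { 0 } → simplest -1
RB: Left { -1 }, Right { 0 } → simplest -1/2
RBR: Left { -1 }, Right { -1/2,0 } → simplest -3/4
RBRR: Left { -1 }, Right { -3/4,-1/2,0 } → simplest -7/8
RBRRB: Left { -1,-7/8 }, Right { -3/4,-1/2,0 } → simplest -13/16
RBRRBR: Left { -1,-7/8 }, Right { -13/16,-3/4,-1/2,0 } → simplest -27/32
RBRRBRB: Left { -1,-7/8,-27/32 }, Right { -13/16,-3/4,-1/2,0 } → simplest -53/64
RBRRBRBB: Left { -1,-7/8,-27/32,-53/64 }, Right { -13/16,-3/4,-1/2,0 } → simplest -105/128
RBRRBRBBB: Left { -1,-7/8,-27/32,-53/64,-105/128 }, Right { -13/16,-3/4,-1/2,0 } → simplest -209/256
RBRRBRBBBB: Left { -1,-7/8,-27/32,-53/64,-105/128,-209/256 }, Right { -13/16,-3/4,-1/2,0 } → simplest -417/512
RBRRBRBBBBR: Left { -1,-7/8,-27/32,-53/64,-105/128,-209/256 }, Right { -417/512,-13/16,-3/4,-1/2,0 } → simplest -835/1024
RBRRBRBBBBRR: Left { -1,-7/8,-27/32,-53/64,-105/128,-209/256 }, Right { -835/1024,-417/512,-13/16,-3/4,-1/2,0 } → simplest -1671/2048
RBRRBRBBBBRRR: Left { -1,-7/8,-27/32,-53/64,-105/128,-209/256 }, Right { -1671/2048,-835/1024,-417/512,-13/16,-3/4,-1/2,0 } → simplest -3343/4096
RBRRBRBBBBRRRR: Left { -1,-7/8,-27/32,-53/64,-105/128,-209/256 }, Right { -3343/4096,-1671/2048,-835/1024,-417/512,-13/16,-3/4,-1/2,0 } → simplest -6687/8192
RBRRBRBBBBRRRRB: Left { -1,-7/8,-27/32,-53/64,-105/128,-209/256,-6687/8192 }, Right { -3343/4096,-1671/2048,-835/1024,-417/512,-13/16,-3/4,-1/2,0 } → simplest -13373/16384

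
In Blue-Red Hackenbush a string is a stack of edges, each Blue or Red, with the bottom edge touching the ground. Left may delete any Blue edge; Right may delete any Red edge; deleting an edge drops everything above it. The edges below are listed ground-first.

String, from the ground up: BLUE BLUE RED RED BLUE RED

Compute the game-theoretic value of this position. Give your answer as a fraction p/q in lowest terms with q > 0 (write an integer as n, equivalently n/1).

21/16

B: Left { 0 }, Right {  } → simplest 1
BB: Left { 0,1 }, Right {  } → simplest 2
BBR: Left { 0,1 }, Right { 2 } → simplest 3/2
BBRR: Left { 0,1 }, Right { 3/2,2 } → simplest 5/4
BBRRB: Left { 0,1,5/4 }, Right { 3/2,2 } → simplest 11/8
BBRRBR: Left { 0,1,5/4 }, Right { 11/8,3/2,2 } → simplest 21/16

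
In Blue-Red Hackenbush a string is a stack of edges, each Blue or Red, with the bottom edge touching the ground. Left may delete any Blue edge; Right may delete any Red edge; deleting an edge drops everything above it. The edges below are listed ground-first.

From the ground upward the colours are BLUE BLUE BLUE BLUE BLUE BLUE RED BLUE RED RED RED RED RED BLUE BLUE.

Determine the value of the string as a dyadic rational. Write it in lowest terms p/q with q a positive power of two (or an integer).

2823/512

edge 1 of 15 (BLUE): { 0 |  } => 1
edge 2 of 15 (BLUE): { 0,1 |  } => 2
edge 3 of 15 (BLUE): { 0,1,2 |  } => 3
edge 4 of 15 (BLUE): { 0,1,2,3 |  } => 4
edge 5 of 15 (BLUE): { 0,1,2,3,4 |  } => 5
edge 6 of 15 (BLUE): { 0,1,2,3,4,5 |  } => 6
edge 7 of 15 (RED): { 0,1,2,3,4,5 | 6 } => 11/2
edge 8 of 15 (BLUE): { 0,1,2,3,4,5,11/2 | 6 } => 23/4
edge 9 of 15 (RED): { 0,1,2,3,4,5,11/2 | 23/4,6 } => 45/8
edge 10 of 15 (RED): { 0,1,2,3,4,5,11/2 | 45/8,23/4,6 } => 89/16
edge 11 of 15 (RED): { 0,1,2,3,4,5,11/2 | 89/16,45/8,23/4,6 } => 177/32
edge 12 of 15 (RED): { 0,1,2,3,4,5,11/2 | 177/32,89/16,45/8,23/4,6 } => 353/64
edge 13 of 15 (RED): { 0,1,2,3,4,5,11/2 | 353/64,177/32,89/16,45/8,23/4,6 } => 705/128
edge 14 of 15 (BLUE): { 0,1,2,3,4,5,11/2,705/128 | 353/64,177/32,89/16,45/8,23/4,6 } => 1411/256
edge 15 of 15 (BLUE): { 0,1,2,3,4,5,11/2,705/128,1411/256 | 353/64,177/32,89/16,45/8,23/4,6 } => 2823/512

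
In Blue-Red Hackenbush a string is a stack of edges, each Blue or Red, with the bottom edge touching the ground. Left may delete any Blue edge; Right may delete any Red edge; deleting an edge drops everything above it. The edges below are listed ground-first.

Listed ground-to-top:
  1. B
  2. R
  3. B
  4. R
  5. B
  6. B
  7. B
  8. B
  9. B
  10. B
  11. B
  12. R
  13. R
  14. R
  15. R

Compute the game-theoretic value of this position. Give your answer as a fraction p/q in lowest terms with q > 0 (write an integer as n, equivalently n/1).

12257/16384

1 of 15 · B · max L 0 · min R +∞ gives 1
2 of 15 · BR · max L 0 · min R 1 gives 1/2
3 of 15 · BRB · max L 1/2 · min R 1 gives 3/4
4 of 15 · BRBR · max L 1/2 · min R 3/4 gives 5/8
5 of 15 · BRBRB · max L 5/8 · min R 3/4 gives 11/16
6 of 15 · BRBRBB · max L 11/16 · min R 3/4 gives 23/32
7 of 15 · BRBRBBB · max L 23/32 · min R 3/4 gives 47/64
8 of 15 · BRBRBBBB · max L 47/64 · min R 3/4 gives 95/128
9 of 15 · BRBRBBBBB · max L 95/128 · min R 3/4 gives 191/256
10 of 15 · BRBRBBBBBB · max L 191/256 · min R 3/4 gives 383/512
11 of 15 · BRBRBBBBBBB · max L 383/512 · min R 3/4 gives 767/1024
12 of 15 · BRBRBBBBBBBR · max L 383/512 · min R 767/1024 gives 1533/2048
13 of 15 · BRBRBBBBBBBRR · max L 383/512 · min R 1533/2048 gives 3065/4096
14 of 15 · BRBRBBBBBBBRRR · max L 383/512 · min R 3065/4096 gives 6129/8192
15 of 15 · BRBRBBBBBBBRRRR · max L 383/512 · min R 6129/8192 gives 12257/16384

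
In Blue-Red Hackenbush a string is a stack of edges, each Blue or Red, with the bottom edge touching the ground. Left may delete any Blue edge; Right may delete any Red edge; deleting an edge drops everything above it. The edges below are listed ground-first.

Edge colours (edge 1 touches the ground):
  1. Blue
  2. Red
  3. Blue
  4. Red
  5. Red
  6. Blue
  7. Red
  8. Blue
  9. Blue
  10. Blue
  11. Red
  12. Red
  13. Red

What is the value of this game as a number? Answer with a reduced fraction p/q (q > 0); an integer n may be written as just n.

Build v(s[:k]) for k = 1..13, string s = Blue Red Blue Red Red Blue Red Blue Blue Blue Red Red Red.
v_1 [B]  L=[0]  R=[none]  -> 1
v_2 [BR]  L=[0]  R=[1]  -> 1/2
v_3 [BRB]  L=[0, 1/2]  R=[1]  -> 3/4
v_4 [BRBR]  L=[0, 1/2]  R=[3/4, 1]  -> 5/8
v_5 [BRBRR]  L=[0, 1/2]  R=[5/8, 3/4, 1]  -> 9/16
v_6 [BRBRRB]  L=[0, 1/2, 9/16]  R=[5/8, 3/4, 1]  -> 19/32
v_7 [BRBRRBR]  L=[0, 1/2, 9/16]  R=[19/32, 5/8, 3/4, 1]  -> 37/64
v_8 [BRBRRBRB]  L=[0, 1/2, 9/16, 37/64]  R=[19/32, 5/8, 3/4, 1]  -> 75/128
v_9 [BRBRRBRBB]  L=[0, 1/2, 9/16, 37/64, 75/128]  R=[19/32, 5/8, 3/4, 1]  -> 151/256
v_10 [BRBRRBRBBB]  L=[0, 1/2, 9/16, 37/64, 75/128, 151/256]  R=[19/32, 5/8, 3/4, 1]  -> 303/512
v_11 [BRBRRBRBBBR]  L=[0, 1/2, 9/16, 37/64, 75/128, 151/256]  R=[303/512, 19/32, 5/8, 3/4, 1]  -> 605/1024
v_12 [BRBRRBRBBBRR]  L=[0, 1/2, 9/16, 37/64, 75/128, 151/256]  R=[605/1024, 303/512, 19/32, 5/8, 3/4, 1]  -> 1209/2048
v_13 [BRBRRBRBBBRRR]  L=[0, 1/2, 9/16, 37/64, 75/128, 151/256]  R=[1209/2048, 605/1024, 303/512, 19/32, 5/8, 3/4, 1]  -> 2417/4096

2417/4096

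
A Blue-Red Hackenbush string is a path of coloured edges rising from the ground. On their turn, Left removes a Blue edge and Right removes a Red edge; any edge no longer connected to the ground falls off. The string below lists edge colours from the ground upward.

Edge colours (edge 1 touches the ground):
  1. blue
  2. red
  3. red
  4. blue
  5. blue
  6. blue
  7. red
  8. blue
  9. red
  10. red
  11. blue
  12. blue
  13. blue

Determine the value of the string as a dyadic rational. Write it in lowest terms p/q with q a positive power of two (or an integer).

1871/4096

Recurse on prefixes of the 13-edge string blue red red blue blue blue red blue red red blue blue blue:
value_1 [b]  L=[0]  R=[none]  => 1
value_2 [br]  L=[0]  R=[1]  => 1/2
value_3 [brr]  L=[0]  R=[1/2 1]  => 1/4
value_4 [brrb]  L=[0 1/4]  R=[1/2 1]  => 3/8
value_5 [brrbb]  L=[0 1/4 3/8]  R=[1/2 1]  => 7/16
value_6 [brrbbb]  L=[0 1/4 3/8 7/16]  R=[1/2 1]  => 15/32
value_7 [brrbbbr]  L=[0 1/4 3/8 7/16]  R=[15/32 1/2 1]  => 29/64
value_8 [brrbbbrb]  L=[0 1/4 3/8 7/16 29/64]  R=[15/32 1/2 1]  => 59/128
value_9 [brrbbbrbr]  L=[0 1/4 3/8 7/16 29/64]  R=[59/128 15/32 1/2 1]  => 117/256
value_10 [brrbbbrbrr]  L=[0 1/4 3/8 7/16 29/64]  R=[117/256 59/128 15/32 1/2 1]  => 233/512
value_11 [brrbbbrbrrb]  L=[0 1/4 3/8 7/16 29/64 233/512]  R=[117/256 59/128 15/32 1/2 1]  => 467/1024
value_12 [brrbbbrbrrbb]  L=[0 1/4 3/8 7/16 29/64 233/512 467/1024]  R=[117/256 59/128 15/32 1/2 1]  => 935/2048
value_13 [brrbbbrbrrbbb]  L=[0 1/4 3/8 7/16 29/64 233/512 467/1024 935/2048]  R=[117/256 59/128 15/32 1/2 1]  => 1871/4096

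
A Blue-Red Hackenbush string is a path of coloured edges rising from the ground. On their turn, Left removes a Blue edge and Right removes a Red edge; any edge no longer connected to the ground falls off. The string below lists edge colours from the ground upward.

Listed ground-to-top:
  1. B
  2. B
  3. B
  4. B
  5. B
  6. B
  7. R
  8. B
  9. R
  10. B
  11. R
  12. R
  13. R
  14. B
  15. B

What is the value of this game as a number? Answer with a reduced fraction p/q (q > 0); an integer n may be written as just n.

2887/512

v_1 [B]  L=[0]  R=[none]  — 1
v_2 [BB]  L=[0, 1]  R=[none]  — 2
v_3 [BBB]  L=[0, 1, 2]  R=[none]  — 3
v_4 [BBBB]  L=[0, 1, 2, 3]  R=[none]  — 4
v_5 [BBBBB]  L=[0, 1, 2, 3, 4]  R=[none]  — 5
v_6 [BBBBBB]  L=[0, 1, 2, 3, 4, 5]  R=[none]  — 6
v_7 [BBBBBBR]  L=[0, 1, 2, 3, 4, 5]  R=[6]  — 11/2
v_8 [BBBBBBRB]  L=[0, 1, 2, 3, 4, 5, 11/2]  R=[6]  — 23/4
v_9 [BBBBBBRBR]  L=[0, 1, 2, 3, 4, 5, 11/2]  R=[23/4, 6]  — 45/8
v_10 [BBBBBBRBRB]  L=[0, 1, 2, 3, 4, 5, 11/2, 45/8]  R=[23/4, 6]  — 91/16
v_11 [BBBBBBRBRBR]  L=[0, 1, 2, 3, 4, 5, 11/2, 45/8]  R=[91/16, 23/4, 6]  — 181/32
v_12 [BBBBBBRBRBRR]  L=[0, 1, 2, 3, 4, 5, 11/2, 45/8]  R=[181/32, 91/16, 23/4, 6]  — 361/64
v_13 [BBBBBBRBRBRRR]  L=[0, 1, 2, 3, 4, 5, 11/2, 45/8]  R=[361/64, 181/32, 91/16, 23/4, 6]  — 721/128
v_14 [BBBBBBRBRBRRRB]  L=[0, 1, 2, 3, 4, 5, 11/2, 45/8, 721/128]  R=[361/64, 181/32, 91/16, 23/4, 6]  — 1443/256
v_15 [BBBBBBRBRBRRRBB]  L=[0, 1, 2, 3, 4, 5, 11/2, 45/8, 721/128, 1443/256]  R=[361/64, 181/32, 91/16, 23/4, 6]  — 2887/512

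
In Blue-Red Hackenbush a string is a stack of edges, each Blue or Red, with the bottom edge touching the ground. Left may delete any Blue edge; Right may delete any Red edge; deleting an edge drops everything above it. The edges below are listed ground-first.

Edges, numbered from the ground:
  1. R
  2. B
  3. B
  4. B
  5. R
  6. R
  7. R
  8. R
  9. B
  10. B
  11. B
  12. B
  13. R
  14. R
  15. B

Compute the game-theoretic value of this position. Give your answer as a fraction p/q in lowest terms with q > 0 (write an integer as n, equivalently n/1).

-3853/16384

Build g(s[:k]) for k = 1..15, string s = R B B B R R R R B B B B R R B.
step 1: add R to get R; options L={ none } R={ 0 } = -1
step 2: add B to get RB; options L={ -1 } R={ 0 } = -1/2
step 3: add B to get RBB; options L={ -1 -1/2 } R={ 0 } = -1/4
step 4: add B to get RBBB; options L={ -1 -1/2 -1/4 } R={ 0 } = -1/8
step 5: add R to get RBBBR; options L={ -1 -1/2 -1/4 } R={ -1/8 0 } = -3/16
step 6: add R to get RBBBRR; options L={ -1 -1/2 -1/4 } R={ -3/16 -1/8 0 } = -7/32
step 7: add R to get RBBBRRR; options L={ -1 -1/2 -1/4 } R={ -7/32 -3/16 -1/8 0 } = -15/64
step 8: add R to get RBBBRRRR; options L={ -1 -1/2 -1/4 } R={ -15/64 -7/32 -3/16 -1/8 0 } = -31/128
step 9: add B to get RBBBRRRRB; options L={ -1 -1/2 -1/4 -31/128 } R={ -15/64 -7/32 -3/16 -1/8 0 } = -61/256
step 10: add B to get RBBBRRRRBB; options L={ -1 -1/2 -1/4 -31/128 -61/256 } R={ -15/64 -7/32 -3/16 -1/8 0 } = -121/512
step 11: add B to get RBBBRRRRBBB; options L={ -1 -1/2 -1/4 -31/128 -61/256 -121/512 } R={ -15/64 -7/32 -3/16 -1/8 0 } = -241/1024
step 12: add B to get RBBBRRRRBBBB; options L={ -1 -1/2 -1/4 -31/128 -61/256 -121/512 -241/1024 } R={ -15/64 -7/32 -3/16 -1/8 0 } = -481/2048
step 13: add R to get RBBBRRRRBBBBR; options L={ -1 -1/2 -1/4 -31/128 -61/256 -121/512 -241/1024 } R={ -481/2048 -15/64 -7/32 -3/16 -1/8 0 } = -963/4096
step 14: add R to get RBBBRRRRBBBBRR; options L={ -1 -1/2 -1/4 -31/128 -61/256 -121/512 -241/1024 } R={ -963/4096 -481/2048 -15/64 -7/32 -3/16 -1/8 0 } = -1927/8192
step 15: add B to get RBBBRRRRBBBBRRB; options L={ -1 -1/2 -1/4 -31/128 -61/256 -121/512 -241/1024 -1927/8192 } R={ -963/4096 -481/2048 -15/64 -7/32 -3/16 -1/8 0 } = -3853/16384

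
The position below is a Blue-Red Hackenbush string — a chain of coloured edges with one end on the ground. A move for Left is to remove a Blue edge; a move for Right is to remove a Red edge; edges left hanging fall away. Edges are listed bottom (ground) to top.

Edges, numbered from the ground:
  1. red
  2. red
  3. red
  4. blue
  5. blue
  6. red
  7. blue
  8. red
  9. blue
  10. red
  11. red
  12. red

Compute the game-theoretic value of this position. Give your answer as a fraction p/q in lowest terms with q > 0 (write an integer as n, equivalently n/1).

-1199/512

Build G(s[:k]) for k = 1..12, string s = red red red blue blue red blue red blue red red red.
step 1: add red to get r; options L={ ∅ } R={ 0 } so -1
step 2: add red to get rr; options L={ ∅ } R={ -1,0 } so -2
step 3: add red to get rrr; options L={ ∅ } R={ -2,-1,0 } so -3
step 4: add blue to get rrrb; options L={ -3 } R={ -2,-1,0 } so -5/2
step 5: add blue to get rrrbb; options L={ -3,-5/2 } R={ -2,-1,0 } so -9/4
step 6: add red to get rrrbbr; options L={ -3,-5/2 } R={ -9/4,-2,-1,0 } so -19/8
step 7: add blue to get rrrbbrb; options L={ -3,-5/2,-19/8 } R={ -9/4,-2,-1,0 } so -37/16
step 8: add red to get rrrbbrbr; options L={ -3,-5/2,-19/8 } R={ -37/16,-9/4,-2,-1,0 } so -75/32
step 9: add blue to get rrrbbrbrb; options L={ -3,-5/2,-19/8,-75/32 } R={ -37/16,-9/4,-2,-1,0 } so -149/64
step 10: add red to get rrrbbrbrbr; options L={ -3,-5/2,-19/8,-75/32 } R={ -149/64,-37/16,-9/4,-2,-1,0 } so -299/128
step 11: add red to get rrrbbrbrbrr; options L={ -3,-5/2,-19/8,-75/32 } R={ -299/128,-149/64,-37/16,-9/4,-2,-1,0 } so -599/256
step 12: add red to get rrrbbrbrbrrr; options L={ -3,-5/2,-19/8,-75/32 } R={ -599/256,-299/128,-149/64,-37/16,-9/4,-2,-1,0 } so -1199/512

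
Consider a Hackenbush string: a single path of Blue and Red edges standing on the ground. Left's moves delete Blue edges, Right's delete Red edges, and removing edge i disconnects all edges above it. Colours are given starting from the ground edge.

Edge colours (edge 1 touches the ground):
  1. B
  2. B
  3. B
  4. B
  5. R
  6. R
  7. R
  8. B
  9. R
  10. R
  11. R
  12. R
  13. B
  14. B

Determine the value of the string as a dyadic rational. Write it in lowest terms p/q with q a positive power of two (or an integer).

Prefix values for B B B B R R R B R R R R B B via {L|R} + simplicity:
step 1: add B to get B; options L={ 0 } R={ (no moves) } — 1
step 2: add B to get BB; options L={ 0,1 } R={ (no moves) } — 2
step 3: add B to get BBB; options L={ 0,1,2 } R={ (no moves) } — 3
step 4: add B to get BBBB; options L={ 0,1,2,3 } R={ (no moves) } — 4
step 5: add R to get BBBBR; options L={ 0,1,2,3 } R={ 4 } — 7/2
step 6: add R to get BBBBRR; options L={ 0,1,2,3 } R={ 7/2,4 } — 13/4
step 7: add R to get BBBBRRR; options L={ 0,1,2,3 } R={ 13/4,7/2,4 } — 25/8
step 8: add B to get BBBBRRRB; options L={ 0,1,2,3,25/8 } R={ 13/4,7/2,4 } — 51/16
step 9: add R to get BBBBRRRBR; options L={ 0,1,2,3,25/8 } R={ 51/16,13/4,7/2,4 } — 101/32
step 10: add R to get BBBBRRRBRR; options L={ 0,1,2,3,25/8 } R={ 101/32,51/16,13/4,7/2,4 } — 201/64
step 11: add R to get BBBBRRRBRRR; options L={ 0,1,2,3,25/8 } R={ 201/64,101/32,51/16,13/4,7/2,4 } — 401/128
step 12: add R to get BBBBRRRBRRRR; options L={ 0,1,2,3,25/8 } R={ 401/128,201/64,101/32,51/16,13/4,7/2,4 } — 801/256
step 13: add B to get BBBBRRRBRRRRB; options L={ 0,1,2,3,25/8,801/256 } R={ 401/128,201/64,101/32,51/16,13/4,7/2,4 } — 1603/512
step 14: add B to get BBBBRRRBRRRRBB; options L={ 0,1,2,3,25/8,801/256,1603/512 } R={ 401/128,201/64,101/32,51/16,13/4,7/2,4 } — 3207/1024

3207/1024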